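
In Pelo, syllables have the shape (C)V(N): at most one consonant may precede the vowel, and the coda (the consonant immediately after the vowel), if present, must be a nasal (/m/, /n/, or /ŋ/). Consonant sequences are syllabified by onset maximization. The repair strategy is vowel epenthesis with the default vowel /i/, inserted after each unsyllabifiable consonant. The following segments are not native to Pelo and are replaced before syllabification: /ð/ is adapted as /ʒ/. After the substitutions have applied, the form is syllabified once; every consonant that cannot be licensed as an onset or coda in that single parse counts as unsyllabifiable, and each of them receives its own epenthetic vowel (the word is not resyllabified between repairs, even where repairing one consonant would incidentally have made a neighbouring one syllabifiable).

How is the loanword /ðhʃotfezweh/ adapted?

Substitution: /ð/ → /ʒ/, giving /ʒhʃotfezweh/.
Under (C)V(N), the unsyllabifiable consonants are /ʒ/, /h/, /t/, /z/, /h/ (only a nasal (/m/, /n/, or /ŋ/) is licensed in coda position; onsets are limited to one consonant).
Epenthesis after each stranded consonant: /ʒ/ → /ʒi/, /h/ → /hi/, /t/ → /ti/, /z/ → /zi/, /h/ → /hi/.

ʒihiʃotifeziwehi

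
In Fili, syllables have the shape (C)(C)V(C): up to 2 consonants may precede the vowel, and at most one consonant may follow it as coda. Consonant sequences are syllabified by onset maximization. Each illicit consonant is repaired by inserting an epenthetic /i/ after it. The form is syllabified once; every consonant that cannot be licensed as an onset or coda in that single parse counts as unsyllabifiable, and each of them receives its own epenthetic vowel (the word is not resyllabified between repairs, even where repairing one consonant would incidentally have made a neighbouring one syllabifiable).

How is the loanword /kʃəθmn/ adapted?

kʃəθmini

Under (C)(C)V(C), the unsyllabifiable consonants are /m/, /n/ (at most one coda consonant is licensed; onsets may contain at most 2 consonants).
Inserting the epenthetic vowel yields /m/ → /mi/, /n/ → /ni/.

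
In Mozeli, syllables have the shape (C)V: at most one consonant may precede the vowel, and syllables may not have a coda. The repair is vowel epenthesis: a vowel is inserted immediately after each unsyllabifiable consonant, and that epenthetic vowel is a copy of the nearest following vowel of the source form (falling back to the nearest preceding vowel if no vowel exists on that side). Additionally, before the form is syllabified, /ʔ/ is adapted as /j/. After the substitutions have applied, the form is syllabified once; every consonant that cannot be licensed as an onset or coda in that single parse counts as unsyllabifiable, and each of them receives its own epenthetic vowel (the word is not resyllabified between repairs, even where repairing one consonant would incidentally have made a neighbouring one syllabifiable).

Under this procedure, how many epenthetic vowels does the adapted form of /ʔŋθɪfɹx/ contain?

After substitution the input is /jŋθɪfɹx/.
The unsyllabifiable consonants are /j/, /ŋ/, /f/, /ɹ/, /x/; each receives one epenthetic vowel.

5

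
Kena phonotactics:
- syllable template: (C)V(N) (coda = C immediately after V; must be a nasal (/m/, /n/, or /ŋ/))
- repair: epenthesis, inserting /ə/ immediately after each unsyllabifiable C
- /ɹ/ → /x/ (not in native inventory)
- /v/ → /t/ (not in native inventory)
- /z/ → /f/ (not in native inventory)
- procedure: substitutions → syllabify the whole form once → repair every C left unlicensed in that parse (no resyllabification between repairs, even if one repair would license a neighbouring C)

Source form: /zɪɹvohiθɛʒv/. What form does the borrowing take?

fɪxətohiθɛʒətə

Substitution: /z/ → /f/, /ɹ/ → /x/, /v/ → /t/, giving /fɪxtohiθɛʒt/.
Under (C)V(N), the unsyllabifiable consonants are /x/, /ʒ/, /t/ (only a nasal (/m/, /n/, or /ŋ/) is licensed in coda position; onsets are limited to one consonant).
Inserting the epenthetic vowel yields /x/ → /xə/, /ʒ/ → /ʒə/, /t/ → /tə/.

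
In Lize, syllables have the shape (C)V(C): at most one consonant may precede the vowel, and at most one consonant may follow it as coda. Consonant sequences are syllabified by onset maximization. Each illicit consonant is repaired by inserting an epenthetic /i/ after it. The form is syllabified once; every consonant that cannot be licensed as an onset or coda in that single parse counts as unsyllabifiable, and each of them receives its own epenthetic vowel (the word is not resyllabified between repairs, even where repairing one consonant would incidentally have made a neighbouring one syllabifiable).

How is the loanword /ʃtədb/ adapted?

Under (C)V(C), the unsyllabifiable consonants are /ʃ/, /b/ (at most one coda consonant is licensed; onsets are limited to one consonant).
Each unlicensed consonant becomes the onset of a new syllable: /ʃ/ → /ʃi/, /b/ → /bi/.

ʃitədbi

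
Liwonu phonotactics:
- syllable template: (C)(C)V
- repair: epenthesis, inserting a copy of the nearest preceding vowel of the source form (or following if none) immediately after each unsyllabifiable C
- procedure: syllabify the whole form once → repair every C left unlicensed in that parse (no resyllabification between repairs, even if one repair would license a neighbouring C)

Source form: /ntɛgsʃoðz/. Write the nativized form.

The consonants /g/, /ð/, /z/ cannot be parsed into a legal (C)(C)V syllable (no codas are permitted; onsets may contain at most 2 consonants).
Inserting the epenthetic vowel yields /g/ → /gɛ/, /ð/ → /ðo/, /z/ → /zo/.

ntɛgɛsʃoðozo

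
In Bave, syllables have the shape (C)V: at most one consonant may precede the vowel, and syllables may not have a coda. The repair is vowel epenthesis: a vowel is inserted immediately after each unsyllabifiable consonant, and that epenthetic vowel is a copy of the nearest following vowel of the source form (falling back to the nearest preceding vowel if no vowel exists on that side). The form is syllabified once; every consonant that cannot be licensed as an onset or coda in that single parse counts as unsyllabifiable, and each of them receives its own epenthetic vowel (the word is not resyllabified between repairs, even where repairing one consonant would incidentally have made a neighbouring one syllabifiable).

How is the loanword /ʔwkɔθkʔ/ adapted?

Syllabifying with onset maximization leaves /ʔ/, /w/, /θ/, /k/, /ʔ/ stranded (no codas are permitted; onsets are limited to one consonant).
Each unlicensed consonant becomes the onset of a new syllable: /ʔ/ → /ʔɔ/, /w/ → /wɔ/, /θ/ → /θɔ/, /k/ → /kɔ/, /ʔ/ → /ʔɔ/.

ʔɔwɔkɔθɔkɔʔɔ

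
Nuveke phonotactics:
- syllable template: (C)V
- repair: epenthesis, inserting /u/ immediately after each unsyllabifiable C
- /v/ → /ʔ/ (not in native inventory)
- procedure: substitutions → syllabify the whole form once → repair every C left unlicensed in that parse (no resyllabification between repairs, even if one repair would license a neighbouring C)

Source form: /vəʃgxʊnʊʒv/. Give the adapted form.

ʔəʃuguxʊnʊʒuʔu

Substitution: /v/ → /ʔ/, giving /ʔəʃgxʊnʊʒʔ/.
Syllabifying with onset maximization leaves /ʃ/, /g/, /ʒ/, /ʔ/ stranded (no codas are permitted; onsets are limited to one consonant).
Inserting the epenthetic vowel yields /ʃ/ → /ʃu/, /g/ → /gu/, /ʒ/ → /ʒu/, /ʔ/ → /ʔu/.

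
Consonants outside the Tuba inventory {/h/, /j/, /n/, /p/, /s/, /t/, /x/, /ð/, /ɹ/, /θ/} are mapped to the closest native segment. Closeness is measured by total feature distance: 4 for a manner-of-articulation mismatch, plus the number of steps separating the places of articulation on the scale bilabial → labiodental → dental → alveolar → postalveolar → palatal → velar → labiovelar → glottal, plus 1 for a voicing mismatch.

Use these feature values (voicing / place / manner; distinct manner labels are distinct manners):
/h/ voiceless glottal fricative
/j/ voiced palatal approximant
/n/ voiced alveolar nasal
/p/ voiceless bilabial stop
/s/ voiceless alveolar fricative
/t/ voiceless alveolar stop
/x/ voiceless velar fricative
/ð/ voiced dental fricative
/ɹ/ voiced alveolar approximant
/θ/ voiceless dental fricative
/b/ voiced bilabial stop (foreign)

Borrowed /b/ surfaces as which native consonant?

/p/ is closest: same manner (stop), place distance 0 (bilabial→bilabial), voicing differs (+1); total 1. Next closest is /t/ at distance 4.

p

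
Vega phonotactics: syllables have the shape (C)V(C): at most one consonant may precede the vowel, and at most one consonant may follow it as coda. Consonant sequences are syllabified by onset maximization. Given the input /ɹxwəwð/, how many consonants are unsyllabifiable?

Syllabifying with onset maximization leaves /ɹ/, /x/, /ð/ stranded (at most one coda consonant is licensed; onsets are limited to one consonant).

3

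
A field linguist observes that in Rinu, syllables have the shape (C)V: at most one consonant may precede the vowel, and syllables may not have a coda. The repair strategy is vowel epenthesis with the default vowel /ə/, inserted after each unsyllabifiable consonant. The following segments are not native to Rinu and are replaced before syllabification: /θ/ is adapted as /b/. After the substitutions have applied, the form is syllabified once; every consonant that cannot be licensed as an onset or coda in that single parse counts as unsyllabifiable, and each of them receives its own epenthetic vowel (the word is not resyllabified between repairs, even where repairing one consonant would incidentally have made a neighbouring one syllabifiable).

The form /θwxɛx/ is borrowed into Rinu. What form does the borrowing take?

Substitution: /θ/ → /b/, giving /bwxɛx/.
Under (C)V, the unsyllabifiable consonants are /b/, /w/, /x/ (no codas are permitted; onsets are limited to one consonant).
Epenthesis after each stranded consonant: /b/ → /bə/, /w/ → /wə/, /x/ → /xə/.

bəwəxɛxə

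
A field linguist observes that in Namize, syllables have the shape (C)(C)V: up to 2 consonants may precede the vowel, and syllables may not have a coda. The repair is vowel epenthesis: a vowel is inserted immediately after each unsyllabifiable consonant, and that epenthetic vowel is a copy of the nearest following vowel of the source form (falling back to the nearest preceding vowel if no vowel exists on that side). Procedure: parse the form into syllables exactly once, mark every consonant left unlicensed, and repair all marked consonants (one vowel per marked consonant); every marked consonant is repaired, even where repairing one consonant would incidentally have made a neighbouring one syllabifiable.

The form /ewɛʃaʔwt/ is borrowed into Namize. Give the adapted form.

ewɛʃaʔawata

Under (C)(C)V, the unsyllabifiable consonants are /ʔ/, /w/, /t/ (no codas are permitted; onsets may contain at most 2 consonants).
Inserting the epenthetic vowel yields /ʔ/ → /ʔa/, /w/ → /wa/, /t/ → /ta/.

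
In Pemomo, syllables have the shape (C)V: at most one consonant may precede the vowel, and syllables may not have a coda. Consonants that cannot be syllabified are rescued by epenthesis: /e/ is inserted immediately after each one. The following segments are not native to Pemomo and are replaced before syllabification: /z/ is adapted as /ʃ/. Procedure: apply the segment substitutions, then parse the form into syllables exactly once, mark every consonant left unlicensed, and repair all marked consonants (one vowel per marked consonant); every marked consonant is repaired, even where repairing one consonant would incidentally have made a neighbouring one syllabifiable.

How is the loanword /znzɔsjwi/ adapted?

Substitution: /z/ → /ʃ/, giving /ʃnʃɔsjwi/.
Syllabifying with onset maximization leaves /ʃ/, /n/, /s/, /j/ stranded (no codas are permitted; onsets are limited to one consonant).
Inserting the epenthetic vowel yields /ʃ/ → /ʃe/, /n/ → /ne/, /s/ → /se/, /j/ → /je/.

ʃeneʃɔsejewi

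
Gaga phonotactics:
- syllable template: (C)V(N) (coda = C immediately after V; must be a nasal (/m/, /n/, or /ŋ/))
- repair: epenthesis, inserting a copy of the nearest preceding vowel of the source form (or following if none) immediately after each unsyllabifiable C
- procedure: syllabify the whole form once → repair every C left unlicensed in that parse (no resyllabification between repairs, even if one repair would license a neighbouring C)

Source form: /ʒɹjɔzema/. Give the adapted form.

Under (C)V(N), the unsyllabifiable consonants are /ʒ/, /ɹ/ (only a nasal (/m/, /n/, or /ŋ/) is licensed in coda position; onsets are limited to one consonant).
Inserting the epenthetic vowel yields /ʒ/ → /ʒɔ/, /ɹ/ → /ɹɔ/.

ʒɔɹɔjɔzema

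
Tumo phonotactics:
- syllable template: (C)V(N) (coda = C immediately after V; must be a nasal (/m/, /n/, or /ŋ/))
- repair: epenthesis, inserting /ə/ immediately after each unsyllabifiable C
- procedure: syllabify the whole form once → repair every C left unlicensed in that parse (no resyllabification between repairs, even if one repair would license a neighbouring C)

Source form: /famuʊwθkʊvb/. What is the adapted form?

famuʊwəθəkʊvəbə

Syllabifying with onset maximization leaves /w/, /θ/, /v/, /b/ stranded (only a nasal (/m/, /n/, or /ŋ/) is licensed in coda position; onsets are limited to one consonant).
Each unlicensed consonant becomes the onset of a new syllable: /w/ → /wə/, /θ/ → /θə/, /v/ → /və/, /b/ → /bə/.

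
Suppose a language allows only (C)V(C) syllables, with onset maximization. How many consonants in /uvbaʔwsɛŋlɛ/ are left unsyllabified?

1

The consonants /w/ cannot be parsed into a legal (C)V(C) syllable (at most one coda consonant is licensed; onsets are limited to one consonant).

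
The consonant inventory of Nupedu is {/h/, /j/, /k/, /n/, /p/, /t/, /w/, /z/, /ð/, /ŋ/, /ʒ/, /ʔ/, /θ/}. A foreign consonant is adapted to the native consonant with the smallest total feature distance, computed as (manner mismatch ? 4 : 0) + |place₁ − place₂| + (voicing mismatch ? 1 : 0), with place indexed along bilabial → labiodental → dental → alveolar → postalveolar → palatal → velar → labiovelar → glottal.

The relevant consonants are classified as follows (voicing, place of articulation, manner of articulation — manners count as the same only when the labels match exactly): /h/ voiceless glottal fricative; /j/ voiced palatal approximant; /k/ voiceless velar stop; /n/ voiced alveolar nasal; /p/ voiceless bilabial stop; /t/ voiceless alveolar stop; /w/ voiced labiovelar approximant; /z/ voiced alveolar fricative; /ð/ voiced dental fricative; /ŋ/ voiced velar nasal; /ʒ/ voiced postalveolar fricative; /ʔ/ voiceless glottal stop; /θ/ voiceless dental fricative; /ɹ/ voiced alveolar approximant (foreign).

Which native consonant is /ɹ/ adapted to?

j

/j/ is closest: same manner (approximant), place distance 2 (alveolar→palatal), same voicing; total 2. Next closest is /n/ at distance 4.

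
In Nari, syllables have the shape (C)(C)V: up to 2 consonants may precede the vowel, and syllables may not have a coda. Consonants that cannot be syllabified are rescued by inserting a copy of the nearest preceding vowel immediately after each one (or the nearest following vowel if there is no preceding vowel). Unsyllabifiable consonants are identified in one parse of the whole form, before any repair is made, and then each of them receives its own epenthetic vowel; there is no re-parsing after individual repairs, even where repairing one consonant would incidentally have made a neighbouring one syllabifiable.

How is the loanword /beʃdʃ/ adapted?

Under (C)(C)V, the unsyllabifiable consonants are /ʃ/, /d/, /ʃ/ (no codas are permitted; onsets may contain at most 2 consonants).
Inserting the epenthetic vowel yields /ʃ/ → /ʃe/, /d/ → /de/, /ʃ/ → /ʃe/.

beʃedeʃe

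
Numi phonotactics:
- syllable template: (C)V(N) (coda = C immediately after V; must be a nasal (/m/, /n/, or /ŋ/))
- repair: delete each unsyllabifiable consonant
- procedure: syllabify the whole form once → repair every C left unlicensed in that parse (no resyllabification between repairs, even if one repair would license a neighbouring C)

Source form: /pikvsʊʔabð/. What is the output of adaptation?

Syllabifying with onset maximization leaves /k/, /v/, /b/, /ð/ stranded (only a nasal (/m/, /n/, or /ŋ/) is licensed in coda position; onsets are limited to one consonant).
Deletion applies to /k/, /v/, /b/, /ð/.

pisʊʔa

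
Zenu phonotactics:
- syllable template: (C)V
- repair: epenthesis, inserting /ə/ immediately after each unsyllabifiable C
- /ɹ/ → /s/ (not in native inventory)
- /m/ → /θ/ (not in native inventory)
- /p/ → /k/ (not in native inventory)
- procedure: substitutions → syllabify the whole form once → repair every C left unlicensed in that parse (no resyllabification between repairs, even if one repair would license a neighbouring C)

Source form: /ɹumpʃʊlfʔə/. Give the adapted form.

Substitution: /ɹ/ → /s/, /m/ → /θ/, /p/ → /k/, giving /suθkʃʊlfʔə/.
The consonants /θ/, /k/, /l/, /f/ cannot be parsed into a legal (C)V syllable (no codas are permitted; onsets are limited to one consonant).
Inserting the epenthetic vowel yields /θ/ → /θə/, /k/ → /kə/, /l/ → /lə/, /f/ → /fə/.

suθəkəʃʊləfəʔə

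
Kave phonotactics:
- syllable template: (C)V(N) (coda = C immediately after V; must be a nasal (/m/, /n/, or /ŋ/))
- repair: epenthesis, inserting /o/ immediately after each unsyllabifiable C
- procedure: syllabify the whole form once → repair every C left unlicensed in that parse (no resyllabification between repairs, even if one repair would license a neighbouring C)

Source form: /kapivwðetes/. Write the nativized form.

kapivowoðeteso

Syllabifying with onset maximization leaves /v/, /w/, /s/ stranded (only a nasal (/m/, /n/, or /ŋ/) is licensed in coda position; onsets are limited to one consonant).
Epenthesis after each stranded consonant: /v/ → /vo/, /w/ → /wo/, /s/ → /so/.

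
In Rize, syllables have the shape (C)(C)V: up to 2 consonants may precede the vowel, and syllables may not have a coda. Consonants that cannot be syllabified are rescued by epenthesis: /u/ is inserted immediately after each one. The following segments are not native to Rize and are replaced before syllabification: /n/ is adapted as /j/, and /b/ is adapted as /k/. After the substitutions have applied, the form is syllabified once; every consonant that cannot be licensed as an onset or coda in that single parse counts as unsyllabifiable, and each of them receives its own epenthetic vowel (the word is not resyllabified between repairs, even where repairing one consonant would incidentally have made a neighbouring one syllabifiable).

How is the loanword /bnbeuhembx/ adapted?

Substitution: /b/ → /k/, /n/ → /j/, giving /kjkeuhemkx/.
Syllabifying with onset maximization leaves /k/, /m/, /k/, /x/ stranded (no codas are permitted; onsets may contain at most 2 consonants).
Each unlicensed consonant becomes the onset of a new syllable: /k/ → /ku/, /m/ → /mu/, /k/ → /ku/, /x/ → /xu/.

kujkeuhemukuxu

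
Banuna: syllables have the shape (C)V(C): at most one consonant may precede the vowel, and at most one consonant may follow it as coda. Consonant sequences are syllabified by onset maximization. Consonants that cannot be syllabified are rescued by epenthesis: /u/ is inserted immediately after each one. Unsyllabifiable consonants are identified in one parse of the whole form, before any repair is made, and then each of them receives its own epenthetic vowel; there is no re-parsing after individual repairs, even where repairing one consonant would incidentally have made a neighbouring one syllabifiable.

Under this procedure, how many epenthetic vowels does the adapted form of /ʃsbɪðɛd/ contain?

2

The unsyllabifiable consonants are /ʃ/, /s/; each receives one epenthetic vowel.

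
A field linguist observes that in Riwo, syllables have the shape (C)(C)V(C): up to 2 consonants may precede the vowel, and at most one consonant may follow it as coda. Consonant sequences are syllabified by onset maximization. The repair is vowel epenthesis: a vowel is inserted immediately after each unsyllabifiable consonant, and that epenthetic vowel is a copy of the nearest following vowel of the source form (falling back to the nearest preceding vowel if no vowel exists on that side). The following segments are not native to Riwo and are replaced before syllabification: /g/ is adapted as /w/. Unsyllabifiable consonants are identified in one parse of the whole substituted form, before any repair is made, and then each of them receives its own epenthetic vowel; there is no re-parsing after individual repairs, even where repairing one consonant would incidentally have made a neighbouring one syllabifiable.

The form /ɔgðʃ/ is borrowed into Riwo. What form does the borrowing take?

ɔwðɔʃɔ

Substitution: /g/ → /w/, giving /ɔwðʃ/.
Under (C)(C)V(C), the unsyllabifiable consonants are /ð/, /ʃ/ (at most one coda consonant is licensed; onsets may contain at most 2 consonants).
Inserting the epenthetic vowel yields /ð/ → /ðɔ/, /ʃ/ → /ʃɔ/.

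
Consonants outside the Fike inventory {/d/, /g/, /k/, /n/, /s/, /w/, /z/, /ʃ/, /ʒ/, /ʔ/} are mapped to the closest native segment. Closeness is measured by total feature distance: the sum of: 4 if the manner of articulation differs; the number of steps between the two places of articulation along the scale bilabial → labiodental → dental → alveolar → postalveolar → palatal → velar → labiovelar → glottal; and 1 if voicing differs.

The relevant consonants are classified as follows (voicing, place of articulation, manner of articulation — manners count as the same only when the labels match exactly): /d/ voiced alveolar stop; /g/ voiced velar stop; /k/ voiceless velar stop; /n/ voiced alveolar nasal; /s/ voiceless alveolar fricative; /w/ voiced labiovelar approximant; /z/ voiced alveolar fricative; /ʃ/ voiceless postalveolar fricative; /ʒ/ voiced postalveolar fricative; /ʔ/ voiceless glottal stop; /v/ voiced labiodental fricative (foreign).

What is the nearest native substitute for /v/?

z

/z/ is closest: same manner (fricative), place distance 2 (labiodental→alveolar), same voicing; total 2. Next closest is /s/ at distance 3.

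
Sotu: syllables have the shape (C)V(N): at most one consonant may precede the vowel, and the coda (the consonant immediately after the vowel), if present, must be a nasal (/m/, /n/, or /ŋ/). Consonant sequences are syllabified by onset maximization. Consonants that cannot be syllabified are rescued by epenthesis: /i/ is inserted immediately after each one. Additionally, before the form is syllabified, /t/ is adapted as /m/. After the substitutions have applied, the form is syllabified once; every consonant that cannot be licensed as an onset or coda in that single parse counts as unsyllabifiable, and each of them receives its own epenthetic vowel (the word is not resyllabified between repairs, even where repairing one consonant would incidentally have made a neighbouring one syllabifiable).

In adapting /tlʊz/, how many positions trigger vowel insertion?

After substitution the input is /mlʊz/.
The unsyllabifiable consonants are /m/, /z/; each receives one epenthetic vowel.

2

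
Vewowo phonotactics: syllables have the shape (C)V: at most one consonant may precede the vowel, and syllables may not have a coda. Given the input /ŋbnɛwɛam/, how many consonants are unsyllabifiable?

3

Syllabifying with onset maximization leaves /ŋ/, /b/, /m/ stranded (no codas are permitted; onsets are limited to one consonant).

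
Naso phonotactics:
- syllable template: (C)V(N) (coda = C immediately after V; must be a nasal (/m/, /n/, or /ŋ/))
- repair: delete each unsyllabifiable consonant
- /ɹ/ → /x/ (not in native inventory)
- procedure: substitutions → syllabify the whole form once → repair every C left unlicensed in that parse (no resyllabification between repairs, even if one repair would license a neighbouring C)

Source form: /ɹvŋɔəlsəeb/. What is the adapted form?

ŋɔəsəe

Substitution: /ɹ/ → /x/, giving /xvŋɔəlsəeb/.
Under (C)V(N), the unsyllabifiable consonants are /x/, /v/, /l/, /b/ (only a nasal (/m/, /n/, or /ŋ/) is licensed in coda position; onsets are limited to one consonant).
Each unlicensed consonant is deleted: /x/, /v/, /l/, /b/.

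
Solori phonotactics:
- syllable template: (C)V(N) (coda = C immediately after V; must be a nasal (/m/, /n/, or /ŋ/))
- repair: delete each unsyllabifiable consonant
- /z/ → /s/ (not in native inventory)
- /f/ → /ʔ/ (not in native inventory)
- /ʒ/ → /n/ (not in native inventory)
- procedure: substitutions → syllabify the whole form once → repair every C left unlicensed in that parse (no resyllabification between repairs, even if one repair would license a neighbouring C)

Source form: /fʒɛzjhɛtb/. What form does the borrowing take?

Substitution: /f/ → /ʔ/, /ʒ/ → /n/, /z/ → /s/, giving /ʔnɛsjhɛtb/.
Syllabifying with onset maximization leaves /ʔ/, /s/, /j/, /t/, /b/ stranded (only a nasal (/m/, /n/, or /ŋ/) is licensed in coda position; onsets are limited to one consonant).
Deletion applies to /ʔ/, /s/, /j/, /t/, /b/.

nɛhɛ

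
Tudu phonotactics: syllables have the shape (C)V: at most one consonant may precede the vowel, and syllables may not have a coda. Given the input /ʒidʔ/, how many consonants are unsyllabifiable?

2

The consonants /d/, /ʔ/ cannot be parsed into a legal (C)V syllable (no codas are permitted; onsets are limited to one consonant).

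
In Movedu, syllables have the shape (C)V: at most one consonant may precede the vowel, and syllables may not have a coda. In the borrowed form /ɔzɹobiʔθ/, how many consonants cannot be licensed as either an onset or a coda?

3

Syllabifying with onset maximization leaves /z/, /ʔ/, /θ/ stranded (no codas are permitted; onsets are limited to one consonant).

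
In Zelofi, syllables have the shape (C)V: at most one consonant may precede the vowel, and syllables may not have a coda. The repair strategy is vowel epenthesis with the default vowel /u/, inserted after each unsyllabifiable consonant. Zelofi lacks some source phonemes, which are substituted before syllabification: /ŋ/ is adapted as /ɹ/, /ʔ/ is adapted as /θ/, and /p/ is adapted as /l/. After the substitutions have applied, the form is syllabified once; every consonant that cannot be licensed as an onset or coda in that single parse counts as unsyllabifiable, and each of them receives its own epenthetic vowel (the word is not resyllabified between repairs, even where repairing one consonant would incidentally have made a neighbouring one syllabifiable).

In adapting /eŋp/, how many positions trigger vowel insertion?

After substitution the input is /eɹl/.
The unsyllabifiable consonants are /ɹ/, /l/; each receives one epenthetic vowel.

2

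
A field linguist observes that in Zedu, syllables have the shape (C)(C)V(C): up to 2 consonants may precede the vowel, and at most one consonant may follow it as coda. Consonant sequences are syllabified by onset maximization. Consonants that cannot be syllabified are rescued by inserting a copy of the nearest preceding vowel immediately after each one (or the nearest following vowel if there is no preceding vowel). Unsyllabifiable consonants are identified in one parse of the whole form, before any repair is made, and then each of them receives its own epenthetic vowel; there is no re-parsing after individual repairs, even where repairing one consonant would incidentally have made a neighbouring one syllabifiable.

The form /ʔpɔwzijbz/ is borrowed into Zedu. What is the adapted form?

The consonants /b/, /z/ cannot be parsed into a legal (C)(C)V(C) syllable (at most one coda consonant is licensed; onsets may contain at most 2 consonants).
Epenthesis after each stranded consonant: /b/ → /bi/, /z/ → /zi/.

ʔpɔwzijbizi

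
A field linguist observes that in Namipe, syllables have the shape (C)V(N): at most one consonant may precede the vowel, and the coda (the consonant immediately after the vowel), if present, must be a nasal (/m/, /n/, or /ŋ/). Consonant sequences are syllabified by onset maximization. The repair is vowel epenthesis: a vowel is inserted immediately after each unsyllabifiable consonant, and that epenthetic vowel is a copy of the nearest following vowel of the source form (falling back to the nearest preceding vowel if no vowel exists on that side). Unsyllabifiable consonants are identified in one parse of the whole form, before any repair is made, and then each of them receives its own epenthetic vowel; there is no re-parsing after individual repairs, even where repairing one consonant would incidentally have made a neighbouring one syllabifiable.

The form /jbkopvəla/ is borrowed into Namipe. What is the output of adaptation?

Under (C)V(N), the unsyllabifiable consonants are /j/, /b/, /p/ (only a nasal (/m/, /n/, or /ŋ/) is licensed in coda position; onsets are limited to one consonant).
Epenthesis after each stranded consonant: /j/ → /jo/, /b/ → /bo/, /p/ → /pə/.

jobokopəvəla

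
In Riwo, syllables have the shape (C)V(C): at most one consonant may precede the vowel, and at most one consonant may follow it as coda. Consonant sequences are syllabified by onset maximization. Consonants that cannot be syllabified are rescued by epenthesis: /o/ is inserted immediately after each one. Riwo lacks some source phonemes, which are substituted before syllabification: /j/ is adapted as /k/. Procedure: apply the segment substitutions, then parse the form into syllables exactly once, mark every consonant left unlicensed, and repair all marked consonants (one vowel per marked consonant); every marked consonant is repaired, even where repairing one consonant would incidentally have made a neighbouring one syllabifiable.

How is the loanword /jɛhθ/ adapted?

kɛhθo

Substitution: /j/ → /k/, giving /kɛhθ/.
Syllabifying with onset maximization leaves /θ/ stranded (at most one coda consonant is licensed; onsets are limited to one consonant).
Each unlicensed consonant becomes the onset of a new syllable: /θ/ → /θo/.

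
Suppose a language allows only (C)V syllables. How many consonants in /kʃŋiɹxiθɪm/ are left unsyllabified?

Under (C)V, the unsyllabifiable consonants are /k/, /ʃ/, /ɹ/, /m/ (no codas are permitted; onsets are limited to one consonant).

4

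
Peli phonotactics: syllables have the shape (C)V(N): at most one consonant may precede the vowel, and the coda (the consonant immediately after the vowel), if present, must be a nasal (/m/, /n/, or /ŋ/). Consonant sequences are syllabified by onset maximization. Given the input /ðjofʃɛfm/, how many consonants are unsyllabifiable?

4

The consonants /ð/, /f/, /f/, /m/ cannot be parsed into a legal (C)V(N) syllable (only a nasal (/m/, /n/, or /ŋ/) is licensed in coda position; onsets are limited to one consonant).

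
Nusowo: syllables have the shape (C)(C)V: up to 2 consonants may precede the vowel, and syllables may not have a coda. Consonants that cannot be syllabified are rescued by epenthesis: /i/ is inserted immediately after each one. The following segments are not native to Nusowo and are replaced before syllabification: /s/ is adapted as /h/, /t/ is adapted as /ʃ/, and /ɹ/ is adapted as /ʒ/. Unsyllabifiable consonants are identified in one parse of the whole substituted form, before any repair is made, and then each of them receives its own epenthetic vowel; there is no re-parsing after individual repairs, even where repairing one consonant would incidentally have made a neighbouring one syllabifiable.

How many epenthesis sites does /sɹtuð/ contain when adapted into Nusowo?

After substitution the input is /hʒʃuð/.
The unsyllabifiable consonants are /h/, /ð/; each receives one epenthetic vowel.

2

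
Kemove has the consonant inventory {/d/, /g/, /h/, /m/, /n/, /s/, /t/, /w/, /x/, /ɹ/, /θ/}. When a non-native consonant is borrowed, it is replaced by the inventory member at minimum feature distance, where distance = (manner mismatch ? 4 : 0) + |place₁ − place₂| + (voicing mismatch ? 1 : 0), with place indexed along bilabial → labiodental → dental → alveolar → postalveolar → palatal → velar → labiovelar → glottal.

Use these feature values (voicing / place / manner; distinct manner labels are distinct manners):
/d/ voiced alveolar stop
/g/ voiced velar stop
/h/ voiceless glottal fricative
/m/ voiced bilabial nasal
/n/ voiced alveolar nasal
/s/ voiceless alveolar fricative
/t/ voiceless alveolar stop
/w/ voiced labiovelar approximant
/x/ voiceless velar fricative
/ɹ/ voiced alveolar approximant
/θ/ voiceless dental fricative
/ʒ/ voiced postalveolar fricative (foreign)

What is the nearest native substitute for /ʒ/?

/s/ is closest: same manner (fricative), place distance 1 (postalveolar→alveolar), voicing differs (+1); total 2. Next closest is /x/ at distance 3.

s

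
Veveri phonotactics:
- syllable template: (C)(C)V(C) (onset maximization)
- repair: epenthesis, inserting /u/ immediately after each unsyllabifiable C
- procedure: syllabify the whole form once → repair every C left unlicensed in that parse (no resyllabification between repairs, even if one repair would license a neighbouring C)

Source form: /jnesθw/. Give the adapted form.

jnesθuwu

Under (C)(C)V(C), the unsyllabifiable consonants are /θ/, /w/ (at most one coda consonant is licensed; onsets may contain at most 2 consonants).
Inserting the epenthetic vowel yields /θ/ → /θu/, /w/ → /wu/.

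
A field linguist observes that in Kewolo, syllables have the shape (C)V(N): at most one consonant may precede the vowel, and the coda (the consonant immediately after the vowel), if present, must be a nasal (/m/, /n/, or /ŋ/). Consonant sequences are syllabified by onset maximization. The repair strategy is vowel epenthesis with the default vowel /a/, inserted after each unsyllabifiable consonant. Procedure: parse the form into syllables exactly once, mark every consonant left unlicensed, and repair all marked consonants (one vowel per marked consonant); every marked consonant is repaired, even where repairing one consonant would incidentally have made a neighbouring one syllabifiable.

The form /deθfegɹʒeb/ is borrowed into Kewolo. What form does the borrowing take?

Under (C)V(N), the unsyllabifiable consonants are /θ/, /g/, /ɹ/, /b/ (only a nasal (/m/, /n/, or /ŋ/) is licensed in coda position; onsets are limited to one consonant).
Inserting the epenthetic vowel yields /θ/ → /θa/, /g/ → /ga/, /ɹ/ → /ɹa/, /b/ → /ba/.

deθafegaɹaʒeba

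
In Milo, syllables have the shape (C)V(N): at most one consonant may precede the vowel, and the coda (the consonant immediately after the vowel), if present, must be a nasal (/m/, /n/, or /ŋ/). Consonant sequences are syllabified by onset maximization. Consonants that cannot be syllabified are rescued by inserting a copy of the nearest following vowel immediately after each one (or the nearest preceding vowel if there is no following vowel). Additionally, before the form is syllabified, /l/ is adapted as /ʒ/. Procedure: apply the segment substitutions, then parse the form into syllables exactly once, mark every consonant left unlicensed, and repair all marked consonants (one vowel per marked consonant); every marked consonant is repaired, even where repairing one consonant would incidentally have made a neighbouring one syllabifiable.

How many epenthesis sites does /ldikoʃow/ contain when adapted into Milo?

After substitution the input is /ʒdikoʃow/.
The unsyllabifiable consonants are /ʒ/, /w/; each receives one epenthetic vowel.

2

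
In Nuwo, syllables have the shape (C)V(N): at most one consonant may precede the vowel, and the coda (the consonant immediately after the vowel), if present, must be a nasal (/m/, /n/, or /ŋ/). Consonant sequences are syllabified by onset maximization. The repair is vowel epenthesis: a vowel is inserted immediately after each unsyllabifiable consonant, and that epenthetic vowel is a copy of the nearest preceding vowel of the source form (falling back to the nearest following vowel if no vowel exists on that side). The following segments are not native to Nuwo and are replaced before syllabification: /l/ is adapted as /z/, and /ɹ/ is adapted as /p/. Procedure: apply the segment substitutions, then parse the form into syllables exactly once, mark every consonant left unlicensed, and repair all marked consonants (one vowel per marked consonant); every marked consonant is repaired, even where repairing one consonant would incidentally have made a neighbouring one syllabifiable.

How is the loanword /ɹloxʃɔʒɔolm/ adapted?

Substitution: /ɹ/ → /p/, /l/ → /z/, giving /pzoxʃɔʒɔozm/.
Syllabifying with onset maximization leaves /p/, /x/, /z/, /m/ stranded (only a nasal (/m/, /n/, or /ŋ/) is licensed in coda position; onsets are limited to one consonant).
Each unlicensed consonant becomes the onset of a new syllable: /p/ → /po/, /x/ → /xo/, /z/ → /zo/, /m/ → /mo/.

pozoxoʃɔʒɔozomo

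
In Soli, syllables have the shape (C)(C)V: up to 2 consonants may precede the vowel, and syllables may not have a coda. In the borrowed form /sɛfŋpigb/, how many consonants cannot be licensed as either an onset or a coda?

Under (C)(C)V, the unsyllabifiable consonants are /f/, /g/, /b/ (no codas are permitted; onsets may contain at most 2 consonants).

3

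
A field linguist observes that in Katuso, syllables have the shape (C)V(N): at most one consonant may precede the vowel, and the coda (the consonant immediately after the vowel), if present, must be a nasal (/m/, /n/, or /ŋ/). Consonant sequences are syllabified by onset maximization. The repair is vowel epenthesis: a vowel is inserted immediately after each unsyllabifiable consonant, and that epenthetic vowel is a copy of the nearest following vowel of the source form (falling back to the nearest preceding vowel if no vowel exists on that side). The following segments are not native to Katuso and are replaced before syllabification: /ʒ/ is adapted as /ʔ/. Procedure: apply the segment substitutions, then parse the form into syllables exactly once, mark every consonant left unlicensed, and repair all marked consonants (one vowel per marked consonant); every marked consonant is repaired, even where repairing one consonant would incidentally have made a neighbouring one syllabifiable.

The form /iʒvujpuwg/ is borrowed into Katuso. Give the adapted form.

Substitution: /ʒ/ → /ʔ/, giving /iʔvujpuwg/.
Under (C)V(N), the unsyllabifiable consonants are /ʔ/, /j/, /w/, /g/ (only a nasal (/m/, /n/, or /ŋ/) is licensed in coda position; onsets are limited to one consonant).
Epenthesis after each stranded consonant: /ʔ/ → /ʔu/, /j/ → /ju/, /w/ → /wu/, /g/ → /gu/.

iʔuvujupuwugu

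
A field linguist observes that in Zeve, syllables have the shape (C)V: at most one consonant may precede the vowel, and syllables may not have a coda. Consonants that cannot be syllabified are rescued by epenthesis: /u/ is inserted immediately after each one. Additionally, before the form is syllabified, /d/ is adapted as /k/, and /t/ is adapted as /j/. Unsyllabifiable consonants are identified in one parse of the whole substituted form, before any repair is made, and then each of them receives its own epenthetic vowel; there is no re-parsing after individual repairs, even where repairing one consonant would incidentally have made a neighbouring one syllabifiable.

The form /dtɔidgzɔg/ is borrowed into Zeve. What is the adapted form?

Substitution: /d/ → /k/, /t/ → /j/, giving /kjɔikgzɔg/.
The consonants /k/, /k/, /g/, /g/ cannot be parsed into a legal (C)V syllable (no codas are permitted; onsets are limited to one consonant).
Inserting the epenthetic vowel yields /k/ → /ku/, /k/ → /ku/, /g/ → /gu/, /g/ → /gu/.

kujɔikuguzɔgu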